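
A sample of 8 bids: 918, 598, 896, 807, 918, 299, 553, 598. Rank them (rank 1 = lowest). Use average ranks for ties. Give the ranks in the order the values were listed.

Sorted (ascending): 299, 553, 598, 598, 807, 896, 918, 918
The 2 values of 598 occupy positions 3–4 → average rank (3+4)/2 = 3.5.
The 2 values of 918 occupy positions 7–8 → average rank (7+8)/2 = 7.5.

7.5, 3.5, 6, 5, 7.5, 1, 2, 3.5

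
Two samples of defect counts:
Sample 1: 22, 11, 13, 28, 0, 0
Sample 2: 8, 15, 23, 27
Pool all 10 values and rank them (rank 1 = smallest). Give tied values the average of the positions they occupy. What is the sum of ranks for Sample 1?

Sorted (ascending): 0, 0, 8, 11, 13, 15, 22, 23, 27, 28
The 2 values of 0 occupy positions 1–2 → average rank (1+2)/2 = 1.5.
Sample 1 values → pooled ranks: 22→7, 11→4, 13→5, 28→10, 0→1.5, 0→1.5
Rank sum = 7 + 4 + 5 + 10 + 1.5 + 1.5 = 29

29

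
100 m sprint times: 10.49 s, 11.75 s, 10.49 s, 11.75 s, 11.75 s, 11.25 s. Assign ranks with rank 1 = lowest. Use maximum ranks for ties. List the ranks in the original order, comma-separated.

Sorted (ascending): 10.49, 10.49, 11.25, 11.75, 11.75, 11.75
The 2 values of 10.49 occupy positions 1–2 → each gets rank 2.
The 3 values of 11.75 occupy positions 4–6 → each gets rank 6.

2, 6, 2, 6, 6, 3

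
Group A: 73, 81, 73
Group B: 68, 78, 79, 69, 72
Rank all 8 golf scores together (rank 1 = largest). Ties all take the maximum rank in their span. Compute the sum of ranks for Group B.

26

Sorted (descending): 81, 79, 78, 73, 73, 72, 69, 68
The 2 values of 73 occupy positions 4–5 → each gets rank 5.
Group B values → pooled ranks: 68→8, 78→3, 79→2, 69→7, 72→6
Rank sum = 8 + 3 + 2 + 7 + 6 = 26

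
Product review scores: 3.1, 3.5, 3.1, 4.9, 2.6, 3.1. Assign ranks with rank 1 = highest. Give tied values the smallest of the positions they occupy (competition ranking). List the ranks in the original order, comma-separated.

3, 2, 3, 1, 6, 3

Sorted (descending): 4.9, 3.5, 3.1, 3.1, 3.1, 2.6
The 3 values of 3.1 occupy positions 3–5 → each gets rank 3.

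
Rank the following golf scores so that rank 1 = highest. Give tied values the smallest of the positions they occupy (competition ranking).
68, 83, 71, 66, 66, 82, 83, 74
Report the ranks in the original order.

Sorted (descending): 83, 83, 82, 74, 71, 68, 66, 66
The 2 values of 83 occupy positions 1–2 → each gets rank 1.
The 2 values of 66 occupy positions 7–8 → each gets rank 7.

6, 1, 5, 7, 7, 3, 1, 4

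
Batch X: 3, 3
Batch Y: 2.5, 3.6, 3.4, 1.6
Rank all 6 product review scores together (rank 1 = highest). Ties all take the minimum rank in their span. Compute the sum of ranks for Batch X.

6

Sorted (descending): 3.6, 3.4, 3, 3, 2.5, 1.6
The 2 values of 3 occupy positions 3–4 → each gets rank 3.
Batch X values → pooled ranks: 3→3, 3→3
Rank sum = 3 + 3 = 6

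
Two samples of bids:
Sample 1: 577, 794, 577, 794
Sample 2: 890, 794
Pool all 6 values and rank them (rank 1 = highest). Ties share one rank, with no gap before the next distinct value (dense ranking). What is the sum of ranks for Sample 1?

10

Sorted (descending): 890, 794, 794, 794, 577, 577
The 3 values of 794 share dense rank 2.
The 2 values of 577 share dense rank 3.
Remaining distinct values take the next consecutive integers.
Sample 1 values → pooled ranks: 577→3, 794→2, 577→3, 794→2
Rank sum = 3 + 2 + 3 + 2 = 10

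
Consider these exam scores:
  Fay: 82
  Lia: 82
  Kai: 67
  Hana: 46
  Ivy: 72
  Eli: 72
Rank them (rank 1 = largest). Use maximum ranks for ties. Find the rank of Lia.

Sorted (descending): 82, 82, 72, 72, 67, 46
The 2 values of 82 occupy positions 1–2 → each gets rank 2.
The 2 values of 72 occupy positions 3–4 → each gets rank 4.
Lia has value 82 → rank 2.

2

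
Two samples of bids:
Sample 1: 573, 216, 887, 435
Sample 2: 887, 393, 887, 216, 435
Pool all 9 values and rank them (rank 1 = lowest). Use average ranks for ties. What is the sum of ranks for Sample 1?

Sorted (ascending): 216, 216, 393, 435, 435, 573, 887, 887, 887
The 2 values of 216 occupy positions 1–2 → average rank (1+2)/2 = 1.5.
The 2 values of 435 occupy positions 4–5 → average rank (4+5)/2 = 4.5.
The 3 values of 887 occupy positions 7–9 → average rank 8.
Sample 1 values → pooled ranks: 573→6, 216→1.5, 887→8, 435→4.5
Rank sum = 6 + 1.5 + 8 + 4.5 = 20

20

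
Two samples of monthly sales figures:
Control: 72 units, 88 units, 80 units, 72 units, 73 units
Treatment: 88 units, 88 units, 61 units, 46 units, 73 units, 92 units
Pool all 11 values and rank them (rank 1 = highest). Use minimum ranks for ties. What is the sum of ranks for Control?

29

Sorted (descending): 92, 88, 88, 88, 80, 73, 73, 72, 72, 61, 46
The 3 values of 88 occupy positions 2–4 → each gets rank 2.
The 2 values of 73 occupy positions 6–7 → each gets rank 6.
The 2 values of 72 occupy positions 8–9 → each gets rank 8.
Control values → pooled ranks: 72→8, 88→2, 80→5, 72→8, 73→6
Rank sum = 8 + 2 + 5 + 8 + 6 = 29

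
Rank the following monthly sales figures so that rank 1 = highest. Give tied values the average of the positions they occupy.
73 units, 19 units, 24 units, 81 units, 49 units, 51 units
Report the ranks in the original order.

Sorted (descending): 81, 73, 51, 49, 24, 19
No ties — each value takes its position as its rank.

2, 6, 5, 1, 4, 3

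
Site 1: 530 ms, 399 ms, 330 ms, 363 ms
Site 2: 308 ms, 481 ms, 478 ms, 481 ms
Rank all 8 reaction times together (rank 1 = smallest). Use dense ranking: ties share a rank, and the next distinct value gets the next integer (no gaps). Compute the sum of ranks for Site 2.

18

Sorted (ascending): 308, 330, 363, 399, 478, 481, 481, 530
The 2 values of 481 share dense rank 6.
Remaining distinct values take the next consecutive integers.
Site 2 values → pooled ranks: 308→1, 481→6, 478→5, 481→6
Rank sum = 1 + 6 + 5 + 6 = 18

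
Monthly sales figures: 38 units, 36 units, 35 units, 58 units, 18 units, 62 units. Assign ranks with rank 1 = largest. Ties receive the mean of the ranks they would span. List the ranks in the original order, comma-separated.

Sorted (descending): 62, 58, 38, 36, 35, 18
No ties — each value takes its position as its rank.

3, 4, 5, 2, 6, 1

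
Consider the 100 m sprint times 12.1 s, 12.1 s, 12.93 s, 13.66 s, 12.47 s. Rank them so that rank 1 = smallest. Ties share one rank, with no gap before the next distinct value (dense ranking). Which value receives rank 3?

12.93

Sorted (ascending): 12.1, 12.1, 12.47, 12.93, 13.66
The 2 values of 12.1 share dense rank 1.
Remaining distinct values take the next consecutive integers.
Rank 3 → value 12.93.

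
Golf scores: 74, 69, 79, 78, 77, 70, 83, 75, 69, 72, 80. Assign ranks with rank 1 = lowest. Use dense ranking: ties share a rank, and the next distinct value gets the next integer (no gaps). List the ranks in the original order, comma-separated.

Sorted (ascending): 69, 69, 70, 72, 74, 75, 77, 78, 79, 80, 83
The 2 values of 69 share dense rank 1.
Remaining distinct values take the next consecutive integers.

4, 1, 8, 7, 6, 2, 10, 5, 1, 3, 9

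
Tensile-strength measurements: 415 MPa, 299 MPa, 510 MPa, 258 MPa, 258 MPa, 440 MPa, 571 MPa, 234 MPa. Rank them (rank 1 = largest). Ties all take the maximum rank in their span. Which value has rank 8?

Sorted (descending): 571, 510, 440, 415, 299, 258, 258, 234
The 2 values of 258 occupy positions 6–7 → each gets rank 7.
Rank 8 → value 234.

234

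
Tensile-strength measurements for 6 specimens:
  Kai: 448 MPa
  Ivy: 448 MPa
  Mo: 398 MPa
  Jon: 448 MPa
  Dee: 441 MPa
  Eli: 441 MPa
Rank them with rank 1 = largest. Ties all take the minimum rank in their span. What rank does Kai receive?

Sorted (descending): 448, 448, 448, 441, 441, 398
The 3 values of 448 occupy positions 1–3 → each gets rank 1.
The 2 values of 441 occupy positions 4–5 → each gets rank 4.
Kai has value 448 MPa → rank 1.

1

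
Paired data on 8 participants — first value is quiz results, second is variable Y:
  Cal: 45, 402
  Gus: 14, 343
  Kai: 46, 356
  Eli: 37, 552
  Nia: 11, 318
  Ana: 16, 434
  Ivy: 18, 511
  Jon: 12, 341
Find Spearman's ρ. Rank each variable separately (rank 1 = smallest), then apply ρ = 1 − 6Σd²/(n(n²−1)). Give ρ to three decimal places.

0.619

Ranks of variable 1: 7, 3, 8, 6, 1, 4, 5, 2
Ranks of variable 2: 5, 3, 4, 8, 1, 6, 7, 2
d = r₁ − r₂: 2, 0, 4, -2, 0, -2, -2, 0
d²: 4, 0, 16, 4, 0, 4, 4, 0; Σd² = 32
ρ = 1 − 6·32/(8·63) = 1 − 192/504 = 0.619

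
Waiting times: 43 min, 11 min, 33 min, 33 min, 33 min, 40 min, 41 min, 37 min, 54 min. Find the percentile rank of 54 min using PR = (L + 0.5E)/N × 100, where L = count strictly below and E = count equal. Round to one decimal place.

94.4

N = 9.
Strictly below 54: 8. Equal to 54: 1.
PR = (8 + 0.5·1)/9 × 100 = 94.4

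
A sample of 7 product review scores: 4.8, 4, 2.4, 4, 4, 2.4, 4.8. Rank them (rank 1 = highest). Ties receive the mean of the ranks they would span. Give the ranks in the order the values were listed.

Sorted (descending): 4.8, 4.8, 4, 4, 4, 2.4, 2.4
The 2 values of 4.8 occupy positions 1–2 → average rank (1+2)/2 = 1.5.
The 3 values of 4 occupy positions 3–5 → average rank 4.
The 2 values of 2.4 occupy positions 6–7 → average rank (6+7)/2 = 6.5.

1.5, 4, 6.5, 4, 4, 6.5, 1.5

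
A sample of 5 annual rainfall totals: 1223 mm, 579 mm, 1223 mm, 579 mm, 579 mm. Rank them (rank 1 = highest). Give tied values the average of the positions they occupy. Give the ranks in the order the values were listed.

1.5, 4, 1.5, 4, 4

Sorted (descending): 1223, 1223, 579, 579, 579
The 2 values of 1223 occupy positions 1–2 → average rank (1+2)/2 = 1.5.
The 3 values of 579 occupy positions 3–5 → average rank 4.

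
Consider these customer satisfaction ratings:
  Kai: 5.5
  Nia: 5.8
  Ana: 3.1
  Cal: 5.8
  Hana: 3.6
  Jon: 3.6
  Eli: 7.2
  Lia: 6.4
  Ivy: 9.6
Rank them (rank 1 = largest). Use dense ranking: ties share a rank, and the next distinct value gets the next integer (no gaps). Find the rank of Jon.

Sorted (descending): 9.6, 7.2, 6.4, 5.8, 5.8, 5.5, 3.6, 3.6, 3.1
The 2 values of 5.8 share dense rank 4.
The 2 values of 3.6 share dense rank 6.
Remaining distinct values take the next consecutive integers.
Jon has value 3.6 → rank 6.

6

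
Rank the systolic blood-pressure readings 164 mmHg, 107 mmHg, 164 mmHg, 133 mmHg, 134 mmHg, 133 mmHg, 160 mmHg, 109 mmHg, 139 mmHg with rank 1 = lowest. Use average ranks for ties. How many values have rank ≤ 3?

2

Sorted (ascending): 107, 109, 133, 133, 134, 139, 160, 164, 164
The 2 values of 133 occupy positions 3–4 → average rank (3+4)/2 = 3.5.
The 2 values of 164 occupy positions 8–9 → average rank (8+9)/2 = 8.5.
Ranks ≤ 3: {1, 2} → 2 values.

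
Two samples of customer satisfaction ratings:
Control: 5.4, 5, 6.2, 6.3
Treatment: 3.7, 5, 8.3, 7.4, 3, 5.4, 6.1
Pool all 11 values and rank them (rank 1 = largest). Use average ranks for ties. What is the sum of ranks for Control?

22

Sorted (descending): 8.3, 7.4, 6.3, 6.2, 6.1, 5.4, 5.4, 5, 5, 3.7, 3
The 2 values of 5.4 occupy positions 6–7 → average rank (6+7)/2 = 6.5.
The 2 values of 5 occupy positions 8–9 → average rank (8+9)/2 = 8.5.
Control values → pooled ranks: 5.4→6.5, 5→8.5, 6.2→4, 6.3→3
Rank sum = 6.5 + 8.5 + 4 + 3 = 22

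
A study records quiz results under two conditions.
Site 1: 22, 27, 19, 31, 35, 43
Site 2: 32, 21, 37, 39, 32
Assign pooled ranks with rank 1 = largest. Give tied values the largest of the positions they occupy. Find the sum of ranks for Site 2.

27

Sorted (descending): 43, 39, 37, 35, 32, 32, 31, 27, 22, 21, 19
The 2 values of 32 occupy positions 5–6 → each gets rank 6.
Site 2 values → pooled ranks: 32→6, 21→10, 37→3, 39→2, 32→6
Rank sum = 6 + 10 + 3 + 2 + 6 = 27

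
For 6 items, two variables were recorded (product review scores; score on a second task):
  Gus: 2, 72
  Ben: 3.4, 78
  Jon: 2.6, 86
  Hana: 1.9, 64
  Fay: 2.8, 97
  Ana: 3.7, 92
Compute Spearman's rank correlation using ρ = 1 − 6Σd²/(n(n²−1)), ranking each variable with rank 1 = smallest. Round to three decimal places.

0.714

Ranks of variable 1: 2, 5, 3, 1, 4, 6
Ranks of variable 2: 2, 3, 4, 1, 6, 5
d = r₁ − r₂: 0, 2, -1, 0, -2, 1
d²: 0, 4, 1, 0, 4, 1; Σd² = 10
ρ = 1 − 6·10/(6·35) = 1 − 60/210 = 0.714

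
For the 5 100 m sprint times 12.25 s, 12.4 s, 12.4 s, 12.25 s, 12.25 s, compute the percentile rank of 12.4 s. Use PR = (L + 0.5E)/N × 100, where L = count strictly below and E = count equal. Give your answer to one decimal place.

80.0

N = 5.
Strictly below 12.4: 3. Equal to 12.4: 2.
PR = (3 + 0.5·2)/5 × 100 = 80.0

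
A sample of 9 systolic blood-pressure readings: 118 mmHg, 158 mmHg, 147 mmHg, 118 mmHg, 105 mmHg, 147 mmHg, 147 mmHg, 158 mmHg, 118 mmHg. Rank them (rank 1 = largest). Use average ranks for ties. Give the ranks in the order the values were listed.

Sorted (descending): 158, 158, 147, 147, 147, 118, 118, 118, 105
The 2 values of 158 occupy positions 1–2 → average rank (1+2)/2 = 1.5.
The 3 values of 147 occupy positions 3–5 → average rank 4.
The 3 values of 118 occupy positions 6–8 → average rank 7.

7, 1.5, 4, 7, 9, 4, 4, 1.5, 7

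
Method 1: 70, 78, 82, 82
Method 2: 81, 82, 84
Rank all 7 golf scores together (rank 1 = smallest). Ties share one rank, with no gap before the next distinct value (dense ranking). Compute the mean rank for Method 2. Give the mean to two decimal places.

4.00

Sorted (ascending): 70, 78, 81, 82, 82, 82, 84
The 3 values of 82 share dense rank 4.
Remaining distinct values take the next consecutive integers.
Method 2 values → pooled ranks: 81→3, 82→4, 84→5
Mean rank = (3 + 4 + 5) / 3 = 4.00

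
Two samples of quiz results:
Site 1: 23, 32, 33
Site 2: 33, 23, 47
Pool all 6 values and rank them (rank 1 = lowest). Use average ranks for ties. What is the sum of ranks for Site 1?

Sorted (ascending): 23, 23, 32, 33, 33, 47
The 2 values of 23 occupy positions 1–2 → average rank (1+2)/2 = 1.5.
The 2 values of 33 occupy positions 4–5 → average rank (4+5)/2 = 4.5.
Site 1 values → pooled ranks: 23→1.5, 32→3, 33→4.5
Rank sum = 1.5 + 3 + 4.5 = 9

9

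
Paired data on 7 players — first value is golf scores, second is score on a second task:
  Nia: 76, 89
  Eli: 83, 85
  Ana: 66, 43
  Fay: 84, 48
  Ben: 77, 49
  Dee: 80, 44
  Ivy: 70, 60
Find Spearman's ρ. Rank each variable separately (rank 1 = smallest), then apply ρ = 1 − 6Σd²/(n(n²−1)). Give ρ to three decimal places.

0.107

Ranks of variable 1: 3, 6, 1, 7, 4, 5, 2
Ranks of variable 2: 7, 6, 1, 3, 4, 2, 5
d = r₁ − r₂: -4, 0, 0, 4, 0, 3, -3
d²: 16, 0, 0, 16, 0, 9, 9; Σd² = 50
ρ = 1 − 6·50/(7·48) = 1 − 300/336 = 0.107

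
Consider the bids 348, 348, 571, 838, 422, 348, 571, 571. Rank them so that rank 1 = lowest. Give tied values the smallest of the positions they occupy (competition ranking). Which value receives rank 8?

Sorted (ascending): 348, 348, 348, 422, 571, 571, 571, 838
The 3 values of 348 occupy positions 1–3 → each gets rank 1.
The 3 values of 571 occupy positions 5–7 → each gets rank 5.
Rank 8 → value 838.

838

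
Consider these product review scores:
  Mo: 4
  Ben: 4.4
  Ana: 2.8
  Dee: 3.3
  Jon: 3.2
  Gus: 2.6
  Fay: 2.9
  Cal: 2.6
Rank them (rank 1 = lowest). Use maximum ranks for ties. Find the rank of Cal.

Sorted (ascending): 2.6, 2.6, 2.8, 2.9, 3.2, 3.3, 4, 4.4
The 2 values of 2.6 occupy positions 1–2 → each gets rank 2.
Cal has value 2.6 → rank 2.

2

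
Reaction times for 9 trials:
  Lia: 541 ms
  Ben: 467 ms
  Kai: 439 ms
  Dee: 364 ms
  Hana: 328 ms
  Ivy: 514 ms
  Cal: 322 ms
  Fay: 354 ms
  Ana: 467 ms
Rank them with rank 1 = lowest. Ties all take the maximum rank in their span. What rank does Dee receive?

4

Sorted (ascending): 322, 328, 354, 364, 439, 467, 467, 514, 541
The 2 values of 467 occupy positions 6–7 → each gets rank 7.
Dee has value 364 ms → rank 4.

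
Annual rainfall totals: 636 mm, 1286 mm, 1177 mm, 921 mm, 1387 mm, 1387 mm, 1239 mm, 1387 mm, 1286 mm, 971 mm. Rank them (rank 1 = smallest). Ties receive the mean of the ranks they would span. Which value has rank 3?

971

Sorted (ascending): 636, 921, 971, 1177, 1239, 1286, 1286, 1387, 1387, 1387
The 2 values of 1286 occupy positions 6–7 → average rank (6+7)/2 = 6.5.
The 3 values of 1387 occupy positions 8–10 → average rank 9.
Rank 3 → value 971.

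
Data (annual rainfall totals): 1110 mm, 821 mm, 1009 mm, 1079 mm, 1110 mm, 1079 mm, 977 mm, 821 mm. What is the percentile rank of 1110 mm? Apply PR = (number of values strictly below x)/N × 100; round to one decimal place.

75.0

N = 8.
Strictly below 1110: 6. Equal to 1110: 2.
PR = 6/8 × 100 = 75.0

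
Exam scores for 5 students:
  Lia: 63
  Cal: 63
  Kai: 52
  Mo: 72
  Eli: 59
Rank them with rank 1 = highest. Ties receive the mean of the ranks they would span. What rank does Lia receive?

Sorted (descending): 72, 63, 63, 59, 52
The 2 values of 63 occupy positions 2–3 → average rank (2+3)/2 = 2.5.
Lia has value 63 → rank 2.5.

2.5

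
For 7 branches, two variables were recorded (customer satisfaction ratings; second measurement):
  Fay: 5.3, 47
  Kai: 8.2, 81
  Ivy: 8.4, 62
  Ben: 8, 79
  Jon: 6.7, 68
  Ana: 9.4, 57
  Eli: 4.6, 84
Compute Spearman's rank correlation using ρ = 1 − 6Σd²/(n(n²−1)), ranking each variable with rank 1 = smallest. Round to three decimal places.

-0.321

Ranks of variable 1: 2, 5, 6, 4, 3, 7, 1
Ranks of variable 2: 1, 6, 3, 5, 4, 2, 7
d = r₁ − r₂: 1, -1, 3, -1, -1, 5, -6
d²: 1, 1, 9, 1, 1, 25, 36; Σd² = 74
ρ = 1 − 6·74/(7·48) = 1 − 444/336 = -0.321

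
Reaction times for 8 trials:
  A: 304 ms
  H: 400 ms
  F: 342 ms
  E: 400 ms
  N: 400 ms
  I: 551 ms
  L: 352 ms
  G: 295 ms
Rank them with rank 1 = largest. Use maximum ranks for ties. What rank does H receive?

Sorted (descending): 551, 400, 400, 400, 352, 342, 304, 295
The 3 values of 400 occupy positions 2–4 → each gets rank 4.
H has value 400 ms → rank 4.

4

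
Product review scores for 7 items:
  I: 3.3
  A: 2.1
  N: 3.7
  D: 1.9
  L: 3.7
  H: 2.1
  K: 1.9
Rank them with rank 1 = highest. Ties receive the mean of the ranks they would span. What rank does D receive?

Sorted (descending): 3.7, 3.7, 3.3, 2.1, 2.1, 1.9, 1.9
The 2 values of 3.7 occupy positions 1–2 → average rank (1+2)/2 = 1.5.
The 2 values of 2.1 occupy positions 4–5 → average rank (4+5)/2 = 4.5.
The 2 values of 1.9 occupy positions 6–7 → average rank (6+7)/2 = 6.5.
D has value 1.9 → rank 6.5.

6.5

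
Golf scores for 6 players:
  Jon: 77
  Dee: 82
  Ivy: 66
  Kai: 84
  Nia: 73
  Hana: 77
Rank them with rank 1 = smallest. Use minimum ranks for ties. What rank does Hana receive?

3

Sorted (ascending): 66, 73, 77, 77, 82, 84
The 2 values of 77 occupy positions 3–4 → each gets rank 3.
Hana has value 77 → rank 3.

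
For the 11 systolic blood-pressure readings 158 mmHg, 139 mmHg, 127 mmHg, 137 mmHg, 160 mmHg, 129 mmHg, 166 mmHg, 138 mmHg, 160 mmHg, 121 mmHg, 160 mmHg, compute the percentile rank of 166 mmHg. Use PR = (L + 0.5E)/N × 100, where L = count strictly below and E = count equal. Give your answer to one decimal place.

95.5

N = 11.
Strictly below 166: 10. Equal to 166: 1.
PR = (10 + 0.5·1)/11 × 100 = 95.5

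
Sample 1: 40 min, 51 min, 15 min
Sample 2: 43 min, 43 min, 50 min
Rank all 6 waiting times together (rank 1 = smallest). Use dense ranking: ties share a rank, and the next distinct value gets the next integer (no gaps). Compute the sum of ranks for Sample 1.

Sorted (ascending): 15, 40, 43, 43, 50, 51
The 2 values of 43 share dense rank 3.
Remaining distinct values take the next consecutive integers.
Sample 1 values → pooled ranks: 40→2, 51→5, 15→1
Rank sum = 2 + 5 + 1 = 8

8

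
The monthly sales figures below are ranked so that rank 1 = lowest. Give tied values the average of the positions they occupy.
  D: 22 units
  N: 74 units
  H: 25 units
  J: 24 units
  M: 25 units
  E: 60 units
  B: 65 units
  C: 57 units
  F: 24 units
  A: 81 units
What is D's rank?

Sorted (ascending): 22, 24, 24, 25, 25, 57, 60, 65, 74, 81
The 2 values of 24 occupy positions 2–3 → average rank (2+3)/2 = 2.5.
The 2 values of 25 occupy positions 4–5 → average rank (4+5)/2 = 4.5.
D has value 22 units → rank 1.

1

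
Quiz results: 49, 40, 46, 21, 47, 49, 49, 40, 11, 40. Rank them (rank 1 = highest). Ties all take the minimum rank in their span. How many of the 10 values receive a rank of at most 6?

8

Sorted (descending): 49, 49, 49, 47, 46, 40, 40, 40, 21, 11
The 3 values of 49 occupy positions 1–3 → each gets rank 1.
The 3 values of 40 occupy positions 6–8 → each gets rank 6.
Ranks ≤ 6: {1, 1, 1, 4, 5, 6, 6, 6} → 8 values.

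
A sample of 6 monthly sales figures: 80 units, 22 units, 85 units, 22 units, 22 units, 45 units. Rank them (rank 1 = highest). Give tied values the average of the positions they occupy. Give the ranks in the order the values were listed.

2, 5, 1, 5, 5, 3

Sorted (descending): 85, 80, 45, 22, 22, 22
The 3 values of 22 occupy positions 4–6 → average rank 5.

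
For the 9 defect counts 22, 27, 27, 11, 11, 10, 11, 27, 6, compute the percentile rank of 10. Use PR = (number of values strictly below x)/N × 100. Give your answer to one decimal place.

11.1

N = 9.
Strictly below 10: 1. Equal to 10: 1.
PR = 1/9 × 100 = 11.1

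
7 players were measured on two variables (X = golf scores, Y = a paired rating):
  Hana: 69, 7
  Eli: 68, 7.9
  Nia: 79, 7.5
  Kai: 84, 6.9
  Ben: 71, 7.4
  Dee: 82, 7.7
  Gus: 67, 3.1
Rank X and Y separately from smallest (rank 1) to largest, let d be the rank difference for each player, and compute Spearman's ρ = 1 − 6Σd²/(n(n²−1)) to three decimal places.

0.107

Ranks of variable 1: 3, 2, 5, 7, 4, 6, 1
Ranks of variable 2: 3, 7, 5, 2, 4, 6, 1
d = r₁ − r₂: 0, -5, 0, 5, 0, 0, 0
d²: 0, 25, 0, 25, 0, 0, 0; Σd² = 50
ρ = 1 − 6·50/(7·48) = 1 − 300/336 = 0.107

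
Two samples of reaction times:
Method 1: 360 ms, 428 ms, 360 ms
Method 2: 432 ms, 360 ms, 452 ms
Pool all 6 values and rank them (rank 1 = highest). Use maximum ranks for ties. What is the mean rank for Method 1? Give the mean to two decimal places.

5.00

Sorted (descending): 452, 432, 428, 360, 360, 360
The 3 values of 360 occupy positions 4–6 → each gets rank 6.
Method 1 values → pooled ranks: 360→6, 428→3, 360→6
Mean rank = (6 + 3 + 6) / 3 = 5.00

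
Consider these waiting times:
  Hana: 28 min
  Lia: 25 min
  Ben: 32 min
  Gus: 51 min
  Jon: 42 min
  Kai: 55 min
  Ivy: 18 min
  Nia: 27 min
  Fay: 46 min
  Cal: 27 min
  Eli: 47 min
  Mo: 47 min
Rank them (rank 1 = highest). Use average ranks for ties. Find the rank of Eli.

Sorted (descending): 55, 51, 47, 47, 46, 42, 32, 28, 27, 27, 25, 18
The 2 values of 47 occupy positions 3–4 → average rank (3+4)/2 = 3.5.
The 2 values of 27 occupy positions 9–10 → average rank (9+10)/2 = 9.5.
Eli has value 47 min → rank 3.5.

3.5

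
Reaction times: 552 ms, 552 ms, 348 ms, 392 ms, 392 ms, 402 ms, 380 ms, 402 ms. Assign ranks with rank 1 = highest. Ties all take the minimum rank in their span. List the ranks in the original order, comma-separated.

Sorted (descending): 552, 552, 402, 402, 392, 392, 380, 348
The 2 values of 552 occupy positions 1–2 → each gets rank 1.
The 2 values of 402 occupy positions 3–4 → each gets rank 3.
The 2 values of 392 occupy positions 5–6 → each gets rank 5.

1, 1, 8, 5, 5, 3, 7, 3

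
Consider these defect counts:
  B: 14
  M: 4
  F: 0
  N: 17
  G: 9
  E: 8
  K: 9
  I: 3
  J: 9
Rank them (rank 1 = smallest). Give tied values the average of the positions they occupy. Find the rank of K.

6

Sorted (ascending): 0, 3, 4, 8, 9, 9, 9, 14, 17
The 3 values of 9 occupy positions 5–7 → average rank 6.
K has value 9 → rank 6.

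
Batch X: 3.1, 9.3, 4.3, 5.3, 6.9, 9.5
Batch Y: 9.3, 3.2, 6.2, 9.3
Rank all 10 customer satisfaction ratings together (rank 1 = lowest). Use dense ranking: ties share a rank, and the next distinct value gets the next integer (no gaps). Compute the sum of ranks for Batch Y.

Sorted (ascending): 3.1, 3.2, 4.3, 5.3, 6.2, 6.9, 9.3, 9.3, 9.3, 9.5
The 3 values of 9.3 share dense rank 7.
Remaining distinct values take the next consecutive integers.
Batch Y values → pooled ranks: 9.3→7, 3.2→2, 6.2→5, 9.3→7
Rank sum = 7 + 2 + 5 + 7 = 21

21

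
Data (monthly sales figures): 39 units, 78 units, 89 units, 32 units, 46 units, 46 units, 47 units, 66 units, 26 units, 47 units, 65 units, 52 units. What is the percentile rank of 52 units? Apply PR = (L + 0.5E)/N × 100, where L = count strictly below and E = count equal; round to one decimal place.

N = 12.
Strictly below 52: 7. Equal to 52: 1.
PR = (7 + 0.5·1)/12 × 100 = 62.5

62.5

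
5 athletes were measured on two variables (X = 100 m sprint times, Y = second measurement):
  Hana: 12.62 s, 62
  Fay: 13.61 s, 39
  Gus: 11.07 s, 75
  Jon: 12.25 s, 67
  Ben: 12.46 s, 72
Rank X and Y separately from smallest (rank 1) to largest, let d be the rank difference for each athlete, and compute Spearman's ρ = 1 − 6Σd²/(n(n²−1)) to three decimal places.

Ranks of variable 1: 4, 5, 1, 2, 3
Ranks of variable 2: 2, 1, 5, 3, 4
d = r₁ − r₂: 2, 4, -4, -1, -1
d²: 4, 16, 16, 1, 1; Σd² = 38
ρ = 1 − 6·38/(5·24) = 1 − 228/120 = -0.900

-0.900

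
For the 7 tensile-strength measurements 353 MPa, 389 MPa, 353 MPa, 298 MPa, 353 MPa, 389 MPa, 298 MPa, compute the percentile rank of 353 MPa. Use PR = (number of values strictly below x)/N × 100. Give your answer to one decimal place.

28.6

N = 7.
Strictly below 353: 2. Equal to 353: 3.
PR = 2/7 × 100 = 28.6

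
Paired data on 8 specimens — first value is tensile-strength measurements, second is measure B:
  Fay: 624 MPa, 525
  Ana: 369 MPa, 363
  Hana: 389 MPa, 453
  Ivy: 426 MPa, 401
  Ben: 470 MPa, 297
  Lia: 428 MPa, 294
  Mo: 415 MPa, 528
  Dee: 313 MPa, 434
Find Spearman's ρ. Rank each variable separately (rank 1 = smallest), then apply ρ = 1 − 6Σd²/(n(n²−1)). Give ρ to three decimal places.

Ranks of variable 1: 8, 2, 3, 5, 7, 6, 4, 1
Ranks of variable 2: 7, 3, 6, 4, 2, 1, 8, 5
d = r₁ − r₂: 1, -1, -3, 1, 5, 5, -4, -4
d²: 1, 1, 9, 1, 25, 25, 16, 16; Σd² = 94
ρ = 1 − 6·94/(8·63) = 1 − 564/504 = -0.119

-0.119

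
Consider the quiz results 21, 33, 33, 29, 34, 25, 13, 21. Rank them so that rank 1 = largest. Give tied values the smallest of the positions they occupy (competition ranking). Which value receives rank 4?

Sorted (descending): 34, 33, 33, 29, 25, 21, 21, 13
The 2 values of 33 occupy positions 2–3 → each gets rank 2.
The 2 values of 21 occupy positions 6–7 → each gets rank 6.
Rank 4 → value 29.

29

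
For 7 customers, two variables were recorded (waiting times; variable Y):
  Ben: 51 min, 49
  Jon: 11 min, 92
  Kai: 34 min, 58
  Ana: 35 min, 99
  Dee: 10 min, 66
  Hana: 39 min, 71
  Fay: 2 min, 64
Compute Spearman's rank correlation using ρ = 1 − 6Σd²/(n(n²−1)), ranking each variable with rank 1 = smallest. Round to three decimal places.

Ranks of variable 1: 7, 3, 4, 5, 2, 6, 1
Ranks of variable 2: 1, 6, 2, 7, 4, 5, 3
d = r₁ − r₂: 6, -3, 2, -2, -2, 1, -2
d²: 36, 9, 4, 4, 4, 1, 4; Σd² = 62
ρ = 1 − 6·62/(7·48) = 1 − 372/336 = -0.107

-0.107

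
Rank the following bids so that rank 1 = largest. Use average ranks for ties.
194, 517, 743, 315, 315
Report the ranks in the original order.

5, 2, 1, 3.5, 3.5

Sorted (descending): 743, 517, 315, 315, 194
The 2 values of 315 occupy positions 3–4 → average rank (3+4)/2 = 3.5.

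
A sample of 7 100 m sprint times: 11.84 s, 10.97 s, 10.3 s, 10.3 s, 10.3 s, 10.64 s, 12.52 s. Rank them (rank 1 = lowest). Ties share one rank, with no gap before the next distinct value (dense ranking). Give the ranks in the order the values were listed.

Sorted (ascending): 10.3, 10.3, 10.3, 10.64, 10.97, 11.84, 12.52
The 3 values of 10.3 share dense rank 1.
Remaining distinct values take the next consecutive integers.

4, 3, 1, 1, 1, 2, 5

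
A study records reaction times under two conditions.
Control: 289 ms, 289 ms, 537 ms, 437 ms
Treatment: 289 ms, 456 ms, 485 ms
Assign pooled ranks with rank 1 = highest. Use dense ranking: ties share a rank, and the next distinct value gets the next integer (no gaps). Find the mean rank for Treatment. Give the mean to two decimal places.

Sorted (descending): 537, 485, 456, 437, 289, 289, 289
The 3 values of 289 share dense rank 5.
Remaining distinct values take the next consecutive integers.
Treatment values → pooled ranks: 289→5, 456→3, 485→2
Mean rank = (5 + 3 + 2) / 3 = 3.33

3.33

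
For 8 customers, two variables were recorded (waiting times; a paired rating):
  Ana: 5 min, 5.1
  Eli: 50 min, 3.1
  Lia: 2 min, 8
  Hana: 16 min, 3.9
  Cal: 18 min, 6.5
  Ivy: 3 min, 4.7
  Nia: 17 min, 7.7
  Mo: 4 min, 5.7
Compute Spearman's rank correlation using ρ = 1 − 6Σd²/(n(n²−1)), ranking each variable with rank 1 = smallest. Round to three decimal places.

-0.357

Ranks of variable 1: 4, 8, 1, 5, 7, 2, 6, 3
Ranks of variable 2: 4, 1, 8, 2, 6, 3, 7, 5
d = r₁ − r₂: 0, 7, -7, 3, 1, -1, -1, -2
d²: 0, 49, 49, 9, 1, 1, 1, 4; Σd² = 114
ρ = 1 − 6·114/(8·63) = 1 − 684/504 = -0.357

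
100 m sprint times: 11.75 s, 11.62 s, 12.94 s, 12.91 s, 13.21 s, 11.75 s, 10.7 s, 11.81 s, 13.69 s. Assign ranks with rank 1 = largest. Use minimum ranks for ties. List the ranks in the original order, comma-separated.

Sorted (descending): 13.69, 13.21, 12.94, 12.91, 11.81, 11.75, 11.75, 11.62, 10.7
The 2 values of 11.75 occupy positions 6–7 → each gets rank 6.

6, 8, 3, 4, 2, 6, 9, 5, 1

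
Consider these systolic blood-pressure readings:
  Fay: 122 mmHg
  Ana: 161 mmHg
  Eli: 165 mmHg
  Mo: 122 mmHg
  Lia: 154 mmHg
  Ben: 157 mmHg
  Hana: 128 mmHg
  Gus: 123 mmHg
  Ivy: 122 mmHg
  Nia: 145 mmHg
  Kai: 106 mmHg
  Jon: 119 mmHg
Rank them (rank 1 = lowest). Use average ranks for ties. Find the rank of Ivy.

4

Sorted (ascending): 106, 119, 122, 122, 122, 123, 128, 145, 154, 157, 161, 165
The 3 values of 122 occupy positions 3–5 → average rank 4.
Ivy has value 122 mmHg → rank 4.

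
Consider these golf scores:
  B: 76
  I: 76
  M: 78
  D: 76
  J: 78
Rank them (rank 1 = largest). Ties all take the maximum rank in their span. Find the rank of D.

5

Sorted (descending): 78, 78, 76, 76, 76
The 2 values of 78 occupy positions 1–2 → each gets rank 2.
The 3 values of 76 occupy positions 3–5 → each gets rank 5.
D has value 76 → rank 5.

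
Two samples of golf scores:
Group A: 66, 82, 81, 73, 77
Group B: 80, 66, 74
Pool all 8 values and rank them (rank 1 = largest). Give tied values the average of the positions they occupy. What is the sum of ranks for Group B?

15.5

Sorted (descending): 82, 81, 80, 77, 74, 73, 66, 66
The 2 values of 66 occupy positions 7–8 → average rank (7+8)/2 = 7.5.
Group B values → pooled ranks: 80→3, 66→7.5, 74→5
Rank sum = 3 + 7.5 + 5 = 15.5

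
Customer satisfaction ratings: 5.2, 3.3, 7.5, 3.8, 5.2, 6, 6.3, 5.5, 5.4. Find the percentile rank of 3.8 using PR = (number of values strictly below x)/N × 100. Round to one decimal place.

N = 9.
Strictly below 3.8: 1. Equal to 3.8: 1.
PR = 1/9 × 100 = 11.1

11.1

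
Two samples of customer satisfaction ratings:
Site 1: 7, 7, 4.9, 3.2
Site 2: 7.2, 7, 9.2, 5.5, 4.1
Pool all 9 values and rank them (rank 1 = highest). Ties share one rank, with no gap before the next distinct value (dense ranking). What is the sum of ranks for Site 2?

16

Sorted (descending): 9.2, 7.2, 7, 7, 7, 5.5, 4.9, 4.1, 3.2
The 3 values of 7 share dense rank 3.
Remaining distinct values take the next consecutive integers.
Site 2 values → pooled ranks: 7.2→2, 7→3, 9.2→1, 5.5→4, 4.1→6
Rank sum = 2 + 3 + 1 + 4 + 6 = 16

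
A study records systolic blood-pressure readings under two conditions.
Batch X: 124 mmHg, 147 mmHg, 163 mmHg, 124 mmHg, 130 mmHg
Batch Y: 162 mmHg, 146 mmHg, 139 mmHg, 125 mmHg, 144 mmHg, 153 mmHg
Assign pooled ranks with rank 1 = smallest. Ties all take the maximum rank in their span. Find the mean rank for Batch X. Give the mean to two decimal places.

Sorted (ascending): 124, 124, 125, 130, 139, 144, 146, 147, 153, 162, 163
The 2 values of 124 occupy positions 1–2 → each gets rank 2.
Batch X values → pooled ranks: 124→2, 147→8, 163→11, 124→2, 130→4
Mean rank = (2 + 8 + 11 + 2 + 4) / 5 = 5.40

5.40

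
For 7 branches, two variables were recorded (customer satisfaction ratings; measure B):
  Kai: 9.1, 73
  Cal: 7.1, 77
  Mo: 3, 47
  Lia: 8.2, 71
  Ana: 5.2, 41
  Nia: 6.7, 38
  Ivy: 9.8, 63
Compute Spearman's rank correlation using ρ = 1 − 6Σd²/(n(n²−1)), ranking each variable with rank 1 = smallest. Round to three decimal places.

0.536

Ranks of variable 1: 6, 4, 1, 5, 2, 3, 7
Ranks of variable 2: 6, 7, 3, 5, 2, 1, 4
d = r₁ − r₂: 0, -3, -2, 0, 0, 2, 3
d²: 0, 9, 4, 0, 0, 4, 9; Σd² = 26
ρ = 1 − 6·26/(7·48) = 1 − 156/336 = 0.536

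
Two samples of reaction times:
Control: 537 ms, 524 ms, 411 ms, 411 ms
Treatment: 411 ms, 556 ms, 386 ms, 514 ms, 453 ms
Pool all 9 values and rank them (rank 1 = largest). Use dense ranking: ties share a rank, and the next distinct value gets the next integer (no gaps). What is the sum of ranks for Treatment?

23

Sorted (descending): 556, 537, 524, 514, 453, 411, 411, 411, 386
The 3 values of 411 share dense rank 6.
Remaining distinct values take the next consecutive integers.
Treatment values → pooled ranks: 411→6, 556→1, 386→7, 514→4, 453→5
Rank sum = 6 + 1 + 7 + 4 + 5 = 23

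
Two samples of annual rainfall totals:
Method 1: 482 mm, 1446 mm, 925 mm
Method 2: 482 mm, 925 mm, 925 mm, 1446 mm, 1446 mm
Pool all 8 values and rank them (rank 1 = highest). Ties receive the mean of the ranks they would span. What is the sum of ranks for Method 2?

Sorted (descending): 1446, 1446, 1446, 925, 925, 925, 482, 482
The 3 values of 1446 occupy positions 1–3 → average rank 2.
The 3 values of 925 occupy positions 4–6 → average rank 5.
The 2 values of 482 occupy positions 7–8 → average rank (7+8)/2 = 7.5.
Method 2 values → pooled ranks: 482→7.5, 925→5, 925→5, 1446→2, 1446→2
Rank sum = 7.5 + 5 + 5 + 2 + 2 = 21.5

21.5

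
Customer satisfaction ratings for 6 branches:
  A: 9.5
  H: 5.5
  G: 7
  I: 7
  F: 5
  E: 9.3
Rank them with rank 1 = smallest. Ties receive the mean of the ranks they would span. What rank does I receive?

3.5

Sorted (ascending): 5, 5.5, 7, 7, 9.3, 9.5
The 2 values of 7 occupy positions 3–4 → average rank (3+4)/2 = 3.5.
I has value 7 → rank 3.5.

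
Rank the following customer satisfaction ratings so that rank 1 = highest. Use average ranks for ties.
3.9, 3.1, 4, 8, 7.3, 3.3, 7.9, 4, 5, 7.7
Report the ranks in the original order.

Sorted (descending): 8, 7.9, 7.7, 7.3, 5, 4, 4, 3.9, 3.3, 3.1
The 2 values of 4 occupy positions 6–7 → average rank (6+7)/2 = 6.5.

8, 10, 6.5, 1, 4, 9, 2, 6.5, 5, 3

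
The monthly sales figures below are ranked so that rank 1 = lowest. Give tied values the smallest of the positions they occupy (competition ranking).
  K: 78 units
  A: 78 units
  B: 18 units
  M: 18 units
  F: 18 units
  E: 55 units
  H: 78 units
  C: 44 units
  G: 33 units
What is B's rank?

1

Sorted (ascending): 18, 18, 18, 33, 44, 55, 78, 78, 78
The 3 values of 18 occupy positions 1–3 → each gets rank 1.
The 3 values of 78 occupy positions 7–9 → each gets rank 7.
B has value 18 units → rank 1.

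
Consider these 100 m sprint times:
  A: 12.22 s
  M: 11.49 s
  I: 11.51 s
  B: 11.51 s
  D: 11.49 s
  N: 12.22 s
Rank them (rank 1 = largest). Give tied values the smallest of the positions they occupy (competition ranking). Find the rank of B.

3

Sorted (descending): 12.22, 12.22, 11.51, 11.51, 11.49, 11.49
The 2 values of 12.22 occupy positions 1–2 → each gets rank 1.
The 2 values of 11.51 occupy positions 3–4 → each gets rank 3.
The 2 values of 11.49 occupy positions 5–6 → each gets rank 5.
B has value 11.51 s → rank 3.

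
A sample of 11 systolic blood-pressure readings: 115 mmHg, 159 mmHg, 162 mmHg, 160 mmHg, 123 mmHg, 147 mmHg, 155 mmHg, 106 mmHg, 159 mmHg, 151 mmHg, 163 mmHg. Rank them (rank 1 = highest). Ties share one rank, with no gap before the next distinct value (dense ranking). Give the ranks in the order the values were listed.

9, 4, 2, 3, 8, 7, 5, 10, 4, 6, 1

Sorted (descending): 163, 162, 160, 159, 159, 155, 151, 147, 123, 115, 106
The 2 values of 159 share dense rank 4.
Remaining distinct values take the next consecutive integers.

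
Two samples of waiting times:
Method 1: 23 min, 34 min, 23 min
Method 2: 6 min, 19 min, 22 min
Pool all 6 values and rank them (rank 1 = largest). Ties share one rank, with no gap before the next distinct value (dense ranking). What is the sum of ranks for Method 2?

12

Sorted (descending): 34, 23, 23, 22, 19, 6
The 2 values of 23 share dense rank 2.
Remaining distinct values take the next consecutive integers.
Method 2 values → pooled ranks: 6→5, 19→4, 22→3
Rank sum = 5 + 4 + 3 = 12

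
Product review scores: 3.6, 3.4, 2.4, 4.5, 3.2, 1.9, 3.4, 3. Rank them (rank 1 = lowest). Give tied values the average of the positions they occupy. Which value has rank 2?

Sorted (ascending): 1.9, 2.4, 3, 3.2, 3.4, 3.4, 3.6, 4.5
The 2 values of 3.4 occupy positions 5–6 → average rank (5+6)/2 = 5.5.
Rank 2 → value 2.4.

2.4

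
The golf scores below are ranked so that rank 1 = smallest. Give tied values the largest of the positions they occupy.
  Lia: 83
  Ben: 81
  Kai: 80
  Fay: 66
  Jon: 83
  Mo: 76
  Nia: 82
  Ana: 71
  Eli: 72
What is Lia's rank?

Sorted (ascending): 66, 71, 72, 76, 80, 81, 82, 83, 83
The 2 values of 83 occupy positions 8–9 → each gets rank 9.
Lia has value 83 → rank 9.

9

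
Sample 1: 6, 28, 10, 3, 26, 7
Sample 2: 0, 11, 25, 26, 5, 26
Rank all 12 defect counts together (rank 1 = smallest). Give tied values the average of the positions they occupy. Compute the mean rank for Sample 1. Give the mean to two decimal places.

Sorted (ascending): 0, 3, 5, 6, 7, 10, 11, 25, 26, 26, 26, 28
The 3 values of 26 occupy positions 9–11 → average rank 10.
Sample 1 values → pooled ranks: 6→4, 28→12, 10→6, 3→2, 26→10, 7→5
Mean rank = (4 + 12 + 6 + 2 + 10 + 5) / 6 = 6.50

6.50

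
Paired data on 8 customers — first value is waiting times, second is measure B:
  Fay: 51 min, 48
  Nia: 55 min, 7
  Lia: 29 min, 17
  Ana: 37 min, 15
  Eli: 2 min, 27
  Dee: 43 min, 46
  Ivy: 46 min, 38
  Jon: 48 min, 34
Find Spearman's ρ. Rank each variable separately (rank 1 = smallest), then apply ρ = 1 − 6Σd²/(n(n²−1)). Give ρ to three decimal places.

0.143

Ranks of variable 1: 7, 8, 2, 3, 1, 4, 5, 6
Ranks of variable 2: 8, 1, 3, 2, 4, 7, 6, 5
d = r₁ − r₂: -1, 7, -1, 1, -3, -3, -1, 1
d²: 1, 49, 1, 1, 9, 9, 1, 1; Σd² = 72
ρ = 1 − 6·72/(8·63) = 1 − 432/504 = 0.143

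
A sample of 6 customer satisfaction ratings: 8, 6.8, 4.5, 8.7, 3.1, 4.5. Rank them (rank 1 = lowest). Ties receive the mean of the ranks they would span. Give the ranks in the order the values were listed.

Sorted (ascending): 3.1, 4.5, 4.5, 6.8, 8, 8.7
The 2 values of 4.5 occupy positions 2–3 → average rank (2+3)/2 = 2.5.

5, 4, 2.5, 6, 1, 2.5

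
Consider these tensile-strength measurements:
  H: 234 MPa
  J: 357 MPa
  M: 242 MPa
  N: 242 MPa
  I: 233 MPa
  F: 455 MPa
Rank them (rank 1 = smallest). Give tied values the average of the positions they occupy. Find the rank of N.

3.5

Sorted (ascending): 233, 234, 242, 242, 357, 455
The 2 values of 242 occupy positions 3–4 → average rank (3+4)/2 = 3.5.
N has value 242 MPa → rank 3.5.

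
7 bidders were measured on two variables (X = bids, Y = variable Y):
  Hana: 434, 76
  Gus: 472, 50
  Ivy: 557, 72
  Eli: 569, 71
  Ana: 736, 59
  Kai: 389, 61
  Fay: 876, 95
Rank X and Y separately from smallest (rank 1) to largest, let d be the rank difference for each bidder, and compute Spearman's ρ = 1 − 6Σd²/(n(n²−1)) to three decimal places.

Ranks of variable 1: 2, 3, 4, 5, 6, 1, 7
Ranks of variable 2: 6, 1, 5, 4, 2, 3, 7
d = r₁ − r₂: -4, 2, -1, 1, 4, -2, 0
d²: 16, 4, 1, 1, 16, 4, 0; Σd² = 42
ρ = 1 − 6·42/(7·48) = 1 − 252/336 = 0.250

0.250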